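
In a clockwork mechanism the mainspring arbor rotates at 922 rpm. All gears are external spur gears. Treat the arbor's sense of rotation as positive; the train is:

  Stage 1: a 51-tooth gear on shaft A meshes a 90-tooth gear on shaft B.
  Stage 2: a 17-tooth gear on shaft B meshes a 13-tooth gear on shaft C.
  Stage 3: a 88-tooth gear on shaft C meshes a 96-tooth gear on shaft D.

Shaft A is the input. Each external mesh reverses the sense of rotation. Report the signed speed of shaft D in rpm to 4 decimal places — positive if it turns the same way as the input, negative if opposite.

-626.2902 rpm (opposite to input, |ω| = 626.2902 rpm)

Stage 1 [51T→90T]: ω = 922.0000×51/90 = 522.4667 rpm, dir flips to −; running = −522.4667
Stage 2 [17T→13T]: ω = 522.4667×17/13 = 683.2256 rpm, dir flips to +; running = +683.2256
Stage 3 [88T→96T]: ω = 683.2256×88/96 = 626.2902 rpm, dir flips to −; running = −626.2902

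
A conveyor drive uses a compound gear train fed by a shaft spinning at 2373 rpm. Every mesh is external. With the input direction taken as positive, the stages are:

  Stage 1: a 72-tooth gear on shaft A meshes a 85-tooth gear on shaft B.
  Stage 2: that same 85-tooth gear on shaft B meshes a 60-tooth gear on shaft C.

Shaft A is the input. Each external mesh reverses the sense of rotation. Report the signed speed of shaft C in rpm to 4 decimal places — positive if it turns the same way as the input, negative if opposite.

Stage 1 [72T→85T]: ω = 2373.0000×72/85 = 2010.0706 rpm, dir flips to −; running = −2010.0706
Stage 2 [85T→60T]: ω = 2010.0706×85/60 = 2847.6000 rpm, dir flips to +; running = +2847.6000

+2847.6000 rpm (same as input, |ω| = 2847.6000 rpm)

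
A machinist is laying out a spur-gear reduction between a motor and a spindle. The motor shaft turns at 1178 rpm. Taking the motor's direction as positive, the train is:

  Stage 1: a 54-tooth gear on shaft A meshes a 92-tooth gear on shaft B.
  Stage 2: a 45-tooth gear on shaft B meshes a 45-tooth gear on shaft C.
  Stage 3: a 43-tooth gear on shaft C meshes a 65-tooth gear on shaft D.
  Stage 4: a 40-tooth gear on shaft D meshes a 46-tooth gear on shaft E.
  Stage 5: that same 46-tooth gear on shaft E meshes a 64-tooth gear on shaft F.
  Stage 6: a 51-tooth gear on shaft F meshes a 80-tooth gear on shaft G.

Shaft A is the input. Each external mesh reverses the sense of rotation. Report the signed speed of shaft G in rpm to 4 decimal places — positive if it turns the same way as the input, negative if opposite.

Stage 1 [54T→92T]: ω = 1178.0000×54/92 = 691.4348 rpm, dir flips to −; running = −691.4348
Stage 2 [45T→45T]: ω = 691.4348×45/45 = 691.4348 rpm, dir flips to +; running = +691.4348
Stage 3 [43T→65T]: ω = 691.4348×43/65 = 457.4107 rpm, dir flips to −; running = −457.4107
Stage 4 [40T→46T]: ω = 457.4107×40/46 = 397.7484 rpm, dir flips to +; running = +397.7484
Stage 5 [46T→64T]: ω = 397.7484×46/64 = 285.8817 rpm, dir flips to −; running = −285.8817
Stage 6 [51T→80T]: ω = 285.8817×51/80 = 182.2496 rpm, dir flips to +; running = +182.2496

+182.2496 rpm (same as input, |ω| = 182.2496 rpm)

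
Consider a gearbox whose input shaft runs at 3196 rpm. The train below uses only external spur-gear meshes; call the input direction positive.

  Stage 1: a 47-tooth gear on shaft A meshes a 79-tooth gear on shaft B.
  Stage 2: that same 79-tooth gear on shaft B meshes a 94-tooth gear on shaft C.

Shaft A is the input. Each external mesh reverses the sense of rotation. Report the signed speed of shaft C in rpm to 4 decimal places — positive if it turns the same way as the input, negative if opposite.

+1598.0000 rpm (same as input, |ω| = 1598.0000 rpm)

Stage 1 [47T→79T]: ω = 3196.0000×47/79 = 1901.4177 rpm, dir flips to −; running = −1901.4177
Stage 2 [79T→94T]: ω = 1901.4177×79/94 = 1598.0000 rpm, dir flips to +; running = +1598.0000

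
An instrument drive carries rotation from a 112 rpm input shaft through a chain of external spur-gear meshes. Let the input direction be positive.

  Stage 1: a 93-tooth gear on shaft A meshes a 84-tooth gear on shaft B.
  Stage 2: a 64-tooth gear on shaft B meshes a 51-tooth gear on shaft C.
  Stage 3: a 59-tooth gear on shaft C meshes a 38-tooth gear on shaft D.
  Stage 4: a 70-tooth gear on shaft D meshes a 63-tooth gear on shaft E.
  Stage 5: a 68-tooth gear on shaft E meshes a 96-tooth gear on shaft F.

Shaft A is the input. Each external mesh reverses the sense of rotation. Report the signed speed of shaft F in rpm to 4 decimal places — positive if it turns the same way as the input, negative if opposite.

-190.1494 rpm (opposite to input, |ω| = 190.1494 rpm)

Stage 1 [93T→84T]: ω = 112.0000×93/84 = 124.0000 rpm, dir flips to −; running = −124.0000
Stage 2 [64T→51T]: ω = 124.0000×64/51 = 155.6078 rpm, dir flips to +; running = +155.6078
Stage 3 [59T→38T]: ω = 155.6078×59/38 = 241.6017 rpm, dir flips to −; running = −241.6017
Stage 4 [70T→63T]: ω = 241.6017×70/63 = 268.4463 rpm, dir flips to +; running = +268.4463
Stage 5 [68T→96T]: ω = 268.4463×68/96 = 190.1494 rpm, dir flips to −; running = −190.1494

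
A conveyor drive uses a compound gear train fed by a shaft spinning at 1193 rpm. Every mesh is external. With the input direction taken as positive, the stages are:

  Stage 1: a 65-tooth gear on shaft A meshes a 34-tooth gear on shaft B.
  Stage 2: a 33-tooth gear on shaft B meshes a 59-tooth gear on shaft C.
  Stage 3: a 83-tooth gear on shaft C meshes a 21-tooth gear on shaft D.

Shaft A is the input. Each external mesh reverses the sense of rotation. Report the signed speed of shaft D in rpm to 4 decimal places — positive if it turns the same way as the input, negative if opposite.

Stage 1 [65T→34T]: ω = 1193.0000×65/34 = 2280.7353 rpm, dir flips to −; running = −2280.7353
Stage 2 [33T→59T]: ω = 2280.7353×33/59 = 1275.6655 rpm, dir flips to +; running = +1275.6655
Stage 3 [83T→21T]: ω = 1275.6655×83/21 = 5041.9160 rpm, dir flips to −; running = −5041.9160

-5041.9160 rpm (opposite to input, |ω| = 5041.9160 rpm)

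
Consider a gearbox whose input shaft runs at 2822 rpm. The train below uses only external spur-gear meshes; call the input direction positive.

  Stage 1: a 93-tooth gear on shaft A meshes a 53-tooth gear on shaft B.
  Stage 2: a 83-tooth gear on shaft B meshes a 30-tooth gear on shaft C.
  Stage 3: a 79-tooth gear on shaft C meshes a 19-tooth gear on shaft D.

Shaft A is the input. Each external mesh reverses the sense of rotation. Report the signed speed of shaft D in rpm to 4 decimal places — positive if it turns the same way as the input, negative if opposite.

-56963.2050 rpm (opposite to input, |ω| = 56963.2050 rpm)

Stage 1 [93T→53T]: ω = 2822.0000×93/53 = 4951.8113 rpm, dir flips to −; running = −4951.8113
Stage 2 [83T→30T]: ω = 4951.8113×83/30 = 13700.0113 rpm, dir flips to +; running = +13700.0113
Stage 3 [79T→19T]: ω = 13700.0113×79/19 = 56963.2050 rpm, dir flips to −; running = −56963.2050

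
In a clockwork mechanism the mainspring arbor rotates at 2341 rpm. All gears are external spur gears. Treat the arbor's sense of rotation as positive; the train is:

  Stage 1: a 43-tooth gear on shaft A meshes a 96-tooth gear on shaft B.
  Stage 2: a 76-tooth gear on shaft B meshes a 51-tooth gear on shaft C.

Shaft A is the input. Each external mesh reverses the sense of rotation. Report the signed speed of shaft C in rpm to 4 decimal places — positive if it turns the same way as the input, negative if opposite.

+1562.5792 rpm (same as input, |ω| = 1562.5792 rpm)

Stage 1 [43T→96T]: ω = 2341.0000×43/96 = 1048.5729 rpm, dir flips to −; running = −1048.5729
Stage 2 [76T→51T]: ω = 1048.5729×76/51 = 1562.5792 rpm, dir flips to +; running = +1562.5792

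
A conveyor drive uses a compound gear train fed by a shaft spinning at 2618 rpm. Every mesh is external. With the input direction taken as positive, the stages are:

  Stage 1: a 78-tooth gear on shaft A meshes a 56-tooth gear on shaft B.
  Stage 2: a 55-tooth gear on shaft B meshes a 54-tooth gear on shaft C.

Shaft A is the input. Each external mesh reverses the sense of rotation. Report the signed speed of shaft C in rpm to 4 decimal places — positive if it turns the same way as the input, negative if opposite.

Stage 1 [78T→56T]: ω = 2618.0000×78/56 = 3646.5000 rpm, dir flips to −; running = −3646.5000
Stage 2 [55T→54T]: ω = 3646.5000×55/54 = 3714.0278 rpm, dir flips to +; running = +3714.0278

+3714.0278 rpm (same as input, |ω| = 3714.0278 rpm)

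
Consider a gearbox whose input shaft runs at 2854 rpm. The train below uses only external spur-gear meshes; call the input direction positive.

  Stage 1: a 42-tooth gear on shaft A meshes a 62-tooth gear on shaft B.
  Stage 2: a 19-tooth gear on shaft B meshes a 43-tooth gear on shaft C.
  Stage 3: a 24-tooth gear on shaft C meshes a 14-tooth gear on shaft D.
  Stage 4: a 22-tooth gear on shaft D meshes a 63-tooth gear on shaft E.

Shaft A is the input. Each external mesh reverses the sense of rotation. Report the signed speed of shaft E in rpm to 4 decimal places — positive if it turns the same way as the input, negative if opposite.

+511.4016 rpm (same as input, |ω| = 511.4016 rpm)

Stage 1 [42T→62T]: ω = 2854.0000×42/62 = 1933.3548 rpm, dir flips to −; running = −1933.3548
Stage 2 [19T→43T]: ω = 1933.3548×19/43 = 854.2731 rpm, dir flips to +; running = +854.2731
Stage 3 [24T→14T]: ω = 854.2731×24/14 = 1464.4681 rpm, dir flips to −; running = −1464.4681
Stage 4 [22T→63T]: ω = 1464.4681×22/63 = 511.4016 rpm, dir flips to +; running = +511.4016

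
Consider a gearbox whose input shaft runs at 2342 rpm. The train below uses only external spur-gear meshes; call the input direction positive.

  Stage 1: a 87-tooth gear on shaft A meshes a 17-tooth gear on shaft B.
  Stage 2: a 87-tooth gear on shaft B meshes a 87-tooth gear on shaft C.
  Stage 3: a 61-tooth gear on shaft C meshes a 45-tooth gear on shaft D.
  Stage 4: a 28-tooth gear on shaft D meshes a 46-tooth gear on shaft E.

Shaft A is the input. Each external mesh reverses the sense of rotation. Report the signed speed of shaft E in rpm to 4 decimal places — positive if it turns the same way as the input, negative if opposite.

+9889.5093 rpm (same as input, |ω| = 9889.5093 rpm)

Stage 1 [87T→17T]: ω = 2342.0000×87/17 = 11985.5294 rpm, dir flips to −; running = −11985.5294
Stage 2 [87T→87T]: ω = 11985.5294×87/87 = 11985.5294 rpm, dir flips to +; running = +11985.5294
Stage 3 [61T→45T]: ω = 11985.5294×61/45 = 16247.0510 rpm, dir flips to −; running = −16247.0510
Stage 4 [28T→46T]: ω = 16247.0510×28/46 = 9889.5093 rpm, dir flips to +; running = +9889.5093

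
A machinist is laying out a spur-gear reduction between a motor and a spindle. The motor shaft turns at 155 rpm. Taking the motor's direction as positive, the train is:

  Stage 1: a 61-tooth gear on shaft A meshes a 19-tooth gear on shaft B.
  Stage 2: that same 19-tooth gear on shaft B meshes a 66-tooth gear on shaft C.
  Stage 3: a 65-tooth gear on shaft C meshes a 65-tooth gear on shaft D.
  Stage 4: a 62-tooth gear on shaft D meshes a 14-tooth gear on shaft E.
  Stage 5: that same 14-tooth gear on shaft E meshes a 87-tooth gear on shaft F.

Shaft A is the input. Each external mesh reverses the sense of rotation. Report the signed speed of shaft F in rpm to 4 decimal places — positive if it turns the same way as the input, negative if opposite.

-102.0916 rpm (opposite to input, |ω| = 102.0916 rpm)

Stage 1 [61T→19T]: ω = 155.0000×61/19 = 497.6316 rpm, dir flips to −; running = −497.6316
Stage 2 [19T→66T]: ω = 497.6316×19/66 = 143.2576 rpm, dir flips to +; running = +143.2576
Stage 3 [65T→65T]: ω = 143.2576×65/65 = 143.2576 rpm, dir flips to −; running = −143.2576
Stage 4 [62T→14T]: ω = 143.2576×62/14 = 634.4264 rpm, dir flips to +; running = +634.4264
Stage 5 [14T→87T]: ω = 634.4264×14/87 = 102.0916 rpm, dir flips to −; running = −102.0916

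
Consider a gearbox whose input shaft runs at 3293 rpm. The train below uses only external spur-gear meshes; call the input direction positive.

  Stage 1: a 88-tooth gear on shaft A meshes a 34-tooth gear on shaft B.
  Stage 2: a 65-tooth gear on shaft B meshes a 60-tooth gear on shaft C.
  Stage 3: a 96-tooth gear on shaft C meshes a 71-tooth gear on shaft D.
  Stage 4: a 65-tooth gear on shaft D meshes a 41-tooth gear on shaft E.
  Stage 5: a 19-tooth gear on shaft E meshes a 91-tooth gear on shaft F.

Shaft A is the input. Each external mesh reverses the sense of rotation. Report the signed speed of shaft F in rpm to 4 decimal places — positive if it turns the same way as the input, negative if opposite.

-4132.4936 rpm (opposite to input, |ω| = 4132.4936 rpm)

Stage 1 [88T→34T]: ω = 3293.0000×88/34 = 8523.0588 rpm, dir flips to −; running = −8523.0588
Stage 2 [65T→60T]: ω = 8523.0588×65/60 = 9233.3137 rpm, dir flips to +; running = +9233.3137
Stage 3 [96T→71T]: ω = 9233.3137×96/71 = 12484.4805 rpm, dir flips to −; running = −12484.4805
Stage 4 [65T→41T]: ω = 12484.4805×65/41 = 19792.4691 rpm, dir flips to +; running = +19792.4691
Stage 5 [19T→91T]: ω = 19792.4691×19/91 = 4132.4936 rpm, dir flips to −; running = −4132.4936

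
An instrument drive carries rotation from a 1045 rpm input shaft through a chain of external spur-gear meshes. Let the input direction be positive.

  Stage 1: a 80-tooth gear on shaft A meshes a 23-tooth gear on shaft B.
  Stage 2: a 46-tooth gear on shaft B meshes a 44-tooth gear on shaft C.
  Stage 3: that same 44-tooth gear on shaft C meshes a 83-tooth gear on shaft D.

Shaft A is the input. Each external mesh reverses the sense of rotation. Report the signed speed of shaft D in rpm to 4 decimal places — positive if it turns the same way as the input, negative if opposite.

Stage 1 [80T→23T]: ω = 1045.0000×80/23 = 3634.7826 rpm, dir flips to −; running = −3634.7826
Stage 2 [46T→44T]: ω = 3634.7826×46/44 = 3800.0000 rpm, dir flips to +; running = +3800.0000
Stage 3 [44T→83T]: ω = 3800.0000×44/83 = 2014.4578 rpm, dir flips to −; running = −2014.4578

-2014.4578 rpm (opposite to input, |ω| = 2014.4578 rpm)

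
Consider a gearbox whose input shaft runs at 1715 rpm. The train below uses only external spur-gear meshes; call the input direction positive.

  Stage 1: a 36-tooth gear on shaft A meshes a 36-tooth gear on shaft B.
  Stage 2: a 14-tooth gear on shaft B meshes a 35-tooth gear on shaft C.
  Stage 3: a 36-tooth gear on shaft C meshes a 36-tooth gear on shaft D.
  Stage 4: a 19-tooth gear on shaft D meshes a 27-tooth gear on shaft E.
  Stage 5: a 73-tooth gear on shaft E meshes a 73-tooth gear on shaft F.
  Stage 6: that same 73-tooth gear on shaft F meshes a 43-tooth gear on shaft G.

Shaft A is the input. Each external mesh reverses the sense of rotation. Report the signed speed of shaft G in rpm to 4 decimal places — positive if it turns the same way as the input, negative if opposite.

+819.5366 rpm (same as input, |ω| = 819.5366 rpm)

Stage 1 [36T→36T]: ω = 1715.0000×36/36 = 1715.0000 rpm, dir flips to −; running = −1715.0000
Stage 2 [14T→35T]: ω = 1715.0000×14/35 = 686.0000 rpm, dir flips to +; running = +686.0000
Stage 3 [36T→36T]: ω = 686.0000×36/36 = 686.0000 rpm, dir flips to −; running = −686.0000
Stage 4 [19T→27T]: ω = 686.0000×19/27 = 482.7407 rpm, dir flips to +; running = +482.7407
Stage 5 [73T→73T]: ω = 482.7407×73/73 = 482.7407 rpm, dir flips to −; running = −482.7407
Stage 6 [73T→43T]: ω = 482.7407×73/43 = 819.5366 rpm, dir flips to +; running = +819.5366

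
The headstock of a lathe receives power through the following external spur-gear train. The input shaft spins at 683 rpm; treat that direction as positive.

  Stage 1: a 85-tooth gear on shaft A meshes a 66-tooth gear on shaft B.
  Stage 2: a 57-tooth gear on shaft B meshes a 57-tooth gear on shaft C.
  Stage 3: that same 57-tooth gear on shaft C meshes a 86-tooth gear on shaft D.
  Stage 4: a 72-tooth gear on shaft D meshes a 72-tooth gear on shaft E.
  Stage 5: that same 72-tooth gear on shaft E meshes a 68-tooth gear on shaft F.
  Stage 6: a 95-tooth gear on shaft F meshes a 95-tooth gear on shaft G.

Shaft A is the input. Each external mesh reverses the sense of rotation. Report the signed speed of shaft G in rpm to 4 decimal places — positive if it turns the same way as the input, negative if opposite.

Stage 1 [85T→66T]: ω = 683.0000×85/66 = 879.6212 rpm, dir flips to −; running = −879.6212
Stage 2 [57T→57T]: ω = 879.6212×57/57 = 879.6212 rpm, dir flips to +; running = +879.6212
Stage 3 [57T→86T]: ω = 879.6212×57/86 = 583.0048 rpm, dir flips to −; running = −583.0048
Stage 4 [72T→72T]: ω = 583.0048×72/72 = 583.0048 rpm, dir flips to +; running = +583.0048
Stage 5 [72T→68T]: ω = 583.0048×72/68 = 617.2992 rpm, dir flips to −; running = −617.2992
Stage 6 [95T→95T]: ω = 617.2992×95/95 = 617.2992 rpm, dir flips to +; running = +617.2992

+617.2992 rpm (same as input, |ω| = 617.2992 rpm)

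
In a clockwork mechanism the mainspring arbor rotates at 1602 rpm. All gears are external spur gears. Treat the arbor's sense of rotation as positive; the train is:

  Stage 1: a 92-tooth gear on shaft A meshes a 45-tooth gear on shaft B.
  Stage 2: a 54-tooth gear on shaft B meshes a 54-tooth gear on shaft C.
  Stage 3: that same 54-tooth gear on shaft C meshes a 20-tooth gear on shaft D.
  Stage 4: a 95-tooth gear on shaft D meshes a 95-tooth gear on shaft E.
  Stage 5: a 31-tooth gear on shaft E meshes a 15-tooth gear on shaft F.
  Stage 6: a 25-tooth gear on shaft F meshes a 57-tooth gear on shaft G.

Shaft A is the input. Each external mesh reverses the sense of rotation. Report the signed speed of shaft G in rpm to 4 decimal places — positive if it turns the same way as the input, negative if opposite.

Stage 1 [92T→45T]: ω = 1602.0000×92/45 = 3275.2000 rpm, dir flips to −; running = −3275.2000
Stage 2 [54T→54T]: ω = 3275.2000×54/54 = 3275.2000 rpm, dir flips to +; running = +3275.2000
Stage 3 [54T→20T]: ω = 3275.2000×54/20 = 8843.0400 rpm, dir flips to −; running = −8843.0400
Stage 4 [95T→95T]: ω = 8843.0400×95/95 = 8843.0400 rpm, dir flips to +; running = +8843.0400
Stage 5 [31T→15T]: ω = 8843.0400×31/15 = 18275.6160 rpm, dir flips to −; running = −18275.6160
Stage 6 [25T→57T]: ω = 18275.6160×25/57 = 8015.6211 rpm, dir flips to +; running = +8015.6211

+8015.6211 rpm (same as input, |ω| = 8015.6211 rpm)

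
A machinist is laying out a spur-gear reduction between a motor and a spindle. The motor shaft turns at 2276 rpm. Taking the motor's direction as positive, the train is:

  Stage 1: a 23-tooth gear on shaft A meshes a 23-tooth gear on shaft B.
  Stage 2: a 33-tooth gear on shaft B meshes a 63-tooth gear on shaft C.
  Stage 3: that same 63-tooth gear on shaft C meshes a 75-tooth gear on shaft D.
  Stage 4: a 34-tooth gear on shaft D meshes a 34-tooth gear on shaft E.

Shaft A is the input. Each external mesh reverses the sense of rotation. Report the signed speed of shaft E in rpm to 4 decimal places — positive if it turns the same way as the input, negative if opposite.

Stage 1 [23T→23T]: ω = 2276.0000×23/23 = 2276.0000 rpm, dir flips to −; running = −2276.0000
Stage 2 [33T→63T]: ω = 2276.0000×33/63 = 1192.1905 rpm, dir flips to +; running = +1192.1905
Stage 3 [63T→75T]: ω = 1192.1905×63/75 = 1001.4400 rpm, dir flips to −; running = −1001.4400
Stage 4 [34T→34T]: ω = 1001.4400×34/34 = 1001.4400 rpm, dir flips to +; running = +1001.4400

+1001.4400 rpm (same as input, |ω| = 1001.4400 rpm)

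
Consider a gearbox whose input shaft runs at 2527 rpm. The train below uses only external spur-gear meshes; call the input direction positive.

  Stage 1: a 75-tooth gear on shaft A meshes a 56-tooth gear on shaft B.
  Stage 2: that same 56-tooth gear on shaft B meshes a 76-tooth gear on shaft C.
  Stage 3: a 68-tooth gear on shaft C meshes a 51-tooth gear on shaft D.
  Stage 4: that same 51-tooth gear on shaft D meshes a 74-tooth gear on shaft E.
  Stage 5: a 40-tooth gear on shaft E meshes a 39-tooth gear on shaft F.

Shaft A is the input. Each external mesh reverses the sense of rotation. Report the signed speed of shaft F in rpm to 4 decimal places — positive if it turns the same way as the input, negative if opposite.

Stage 1 [75T→56T]: ω = 2527.0000×75/56 = 3384.3750 rpm, dir flips to −; running = −3384.3750
Stage 2 [56T→76T]: ω = 3384.3750×56/76 = 2493.7500 rpm, dir flips to +; running = +2493.7500
Stage 3 [68T→51T]: ω = 2493.7500×68/51 = 3325.0000 rpm, dir flips to −; running = −3325.0000
Stage 4 [51T→74T]: ω = 3325.0000×51/74 = 2291.5541 rpm, dir flips to +; running = +2291.5541
Stage 5 [40T→39T]: ω = 2291.5541×40/39 = 2350.3119 rpm, dir flips to −; running = −2350.3119

-2350.3119 rpm (opposite to input, |ω| = 2350.3119 rpm)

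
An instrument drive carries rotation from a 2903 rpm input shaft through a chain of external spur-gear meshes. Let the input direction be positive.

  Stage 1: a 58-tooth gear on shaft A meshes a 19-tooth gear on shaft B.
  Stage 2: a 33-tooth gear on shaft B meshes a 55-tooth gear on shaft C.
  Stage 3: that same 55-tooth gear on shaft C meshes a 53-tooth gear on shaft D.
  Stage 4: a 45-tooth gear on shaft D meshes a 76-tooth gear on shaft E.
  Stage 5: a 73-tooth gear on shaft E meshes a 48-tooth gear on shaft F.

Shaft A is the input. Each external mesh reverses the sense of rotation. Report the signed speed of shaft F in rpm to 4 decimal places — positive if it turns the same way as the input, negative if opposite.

Stage 1 [58T→19T]: ω = 2903.0000×58/19 = 8861.7895 rpm, dir flips to −; running = −8861.7895
Stage 2 [33T→55T]: ω = 8861.7895×33/55 = 5317.0737 rpm, dir flips to +; running = +5317.0737
Stage 3 [55T→53T]: ω = 5317.0737×55/53 = 5517.7180 rpm, dir flips to −; running = −5517.7180
Stage 4 [45T→76T]: ω = 5517.7180×45/76 = 3267.0699 rpm, dir flips to +; running = +3267.0699
Stage 5 [73T→48T]: ω = 3267.0699×73/48 = 4968.6687 rpm, dir flips to −; running = −4968.6687

-4968.6687 rpm (opposite to input, |ω| = 4968.6687 rpm)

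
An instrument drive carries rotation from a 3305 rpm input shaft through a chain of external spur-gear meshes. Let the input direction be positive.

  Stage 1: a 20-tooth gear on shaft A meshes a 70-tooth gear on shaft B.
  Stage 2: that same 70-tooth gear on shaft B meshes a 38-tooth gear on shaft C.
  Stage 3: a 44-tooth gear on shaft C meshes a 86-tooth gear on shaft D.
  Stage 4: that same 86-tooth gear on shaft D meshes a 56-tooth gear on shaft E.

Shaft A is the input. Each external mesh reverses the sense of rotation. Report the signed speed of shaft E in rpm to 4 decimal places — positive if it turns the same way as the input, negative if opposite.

Stage 1 [20T→70T]: ω = 3305.0000×20/70 = 944.2857 rpm, dir flips to −; running = −944.2857
Stage 2 [70T→38T]: ω = 944.2857×70/38 = 1739.4737 rpm, dir flips to +; running = +1739.4737
Stage 3 [44T→86T]: ω = 1739.4737×44/86 = 889.9633 rpm, dir flips to −; running = −889.9633
Stage 4 [86T→56T]: ω = 889.9633×86/56 = 1366.7293 rpm, dir flips to +; running = +1366.7293

+1366.7293 rpm (same as input, |ω| = 1366.7293 rpm)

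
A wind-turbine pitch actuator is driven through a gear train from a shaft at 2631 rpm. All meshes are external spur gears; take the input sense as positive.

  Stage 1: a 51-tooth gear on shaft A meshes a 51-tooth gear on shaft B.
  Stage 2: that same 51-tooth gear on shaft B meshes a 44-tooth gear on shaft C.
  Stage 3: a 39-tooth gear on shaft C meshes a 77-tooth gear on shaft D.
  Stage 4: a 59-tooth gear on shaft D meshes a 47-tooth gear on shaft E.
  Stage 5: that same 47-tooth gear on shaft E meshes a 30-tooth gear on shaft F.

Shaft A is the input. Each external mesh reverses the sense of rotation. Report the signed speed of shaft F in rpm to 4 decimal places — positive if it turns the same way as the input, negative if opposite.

-3037.6867 rpm (opposite to input, |ω| = 3037.6867 rpm)

Stage 1 [51T→51T]: ω = 2631.0000×51/51 = 2631.0000 rpm, dir flips to −; running = −2631.0000
Stage 2 [51T→44T]: ω = 2631.0000×51/44 = 3049.5682 rpm, dir flips to +; running = +3049.5682
Stage 3 [39T→77T]: ω = 3049.5682×39/77 = 1544.5865 rpm, dir flips to −; running = −1544.5865
Stage 4 [59T→47T]: ω = 1544.5865×59/47 = 1938.9490 rpm, dir flips to +; running = +1938.9490
Stage 5 [47T→30T]: ω = 1938.9490×47/30 = 3037.6867 rpm, dir flips to −; running = −3037.6867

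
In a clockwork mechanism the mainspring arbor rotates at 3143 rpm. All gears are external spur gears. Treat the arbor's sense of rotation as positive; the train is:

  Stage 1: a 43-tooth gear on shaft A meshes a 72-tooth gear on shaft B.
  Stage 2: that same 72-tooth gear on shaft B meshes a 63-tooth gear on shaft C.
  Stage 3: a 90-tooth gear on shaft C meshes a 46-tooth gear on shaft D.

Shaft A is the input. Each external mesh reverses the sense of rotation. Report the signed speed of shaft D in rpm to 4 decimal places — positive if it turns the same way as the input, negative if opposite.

-4197.1739 rpm (opposite to input, |ω| = 4197.1739 rpm)

Stage 1 [43T→72T]: ω = 3143.0000×43/72 = 1877.0694 rpm, dir flips to −; running = −1877.0694
Stage 2 [72T→63T]: ω = 1877.0694×72/63 = 2145.2222 rpm, dir flips to +; running = +2145.2222
Stage 3 [90T→46T]: ω = 2145.2222×90/46 = 4197.1739 rpm, dir flips to −; running = −4197.1739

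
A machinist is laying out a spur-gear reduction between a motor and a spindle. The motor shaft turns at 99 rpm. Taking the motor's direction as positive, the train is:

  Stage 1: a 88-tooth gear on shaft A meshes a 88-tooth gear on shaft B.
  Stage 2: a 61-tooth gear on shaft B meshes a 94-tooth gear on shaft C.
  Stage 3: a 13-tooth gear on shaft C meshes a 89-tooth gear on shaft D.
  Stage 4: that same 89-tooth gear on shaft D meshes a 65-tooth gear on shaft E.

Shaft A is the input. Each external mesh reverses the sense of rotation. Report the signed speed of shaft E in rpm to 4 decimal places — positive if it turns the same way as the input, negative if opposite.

Stage 1 [88T→88T]: ω = 99.0000×88/88 = 99.0000 rpm, dir flips to −; running = −99.0000
Stage 2 [61T→94T]: ω = 99.0000×61/94 = 64.2447 rpm, dir flips to +; running = +64.2447
Stage 3 [13T→89T]: ω = 64.2447×13/89 = 9.3841 rpm, dir flips to −; running = −9.3841
Stage 4 [89T→65T]: ω = 9.3841×89/65 = 12.8489 rpm, dir flips to +; running = +12.8489

+12.8489 rpm (same as input, |ω| = 12.8489 rpm)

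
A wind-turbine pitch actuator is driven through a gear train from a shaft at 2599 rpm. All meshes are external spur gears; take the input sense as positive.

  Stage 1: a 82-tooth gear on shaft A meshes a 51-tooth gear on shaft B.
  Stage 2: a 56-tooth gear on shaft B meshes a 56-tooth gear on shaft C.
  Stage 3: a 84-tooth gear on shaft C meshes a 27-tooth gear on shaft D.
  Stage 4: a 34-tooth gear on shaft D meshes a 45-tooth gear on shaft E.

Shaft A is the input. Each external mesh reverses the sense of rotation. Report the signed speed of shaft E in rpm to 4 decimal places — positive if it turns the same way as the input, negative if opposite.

+9822.7226 rpm (same as input, |ω| = 9822.7226 rpm)

Stage 1 [82T→51T]: ω = 2599.0000×82/51 = 4178.7843 rpm, dir flips to −; running = −4178.7843
Stage 2 [56T→56T]: ω = 4178.7843×56/56 = 4178.7843 rpm, dir flips to +; running = +4178.7843
Stage 3 [84T→27T]: ω = 4178.7843×84/27 = 13000.6623 rpm, dir flips to −; running = −13000.6623
Stage 4 [34T→45T]: ω = 13000.6623×34/45 = 9822.7226 rpm, dir flips to +; running = +9822.7226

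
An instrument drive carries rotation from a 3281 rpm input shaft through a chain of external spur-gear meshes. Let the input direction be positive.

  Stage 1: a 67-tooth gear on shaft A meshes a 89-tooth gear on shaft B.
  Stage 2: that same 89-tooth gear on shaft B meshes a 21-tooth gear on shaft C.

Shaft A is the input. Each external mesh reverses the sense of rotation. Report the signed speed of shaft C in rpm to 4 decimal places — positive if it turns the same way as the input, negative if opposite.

Stage 1 [67T→89T]: ω = 3281.0000×67/89 = 2469.9663 rpm, dir flips to −; running = −2469.9663
Stage 2 [89T→21T]: ω = 2469.9663×89/21 = 10467.9524 rpm, dir flips to +; running = +10467.9524

+10467.9524 rpm (same as input, |ω| = 10467.9524 rpm)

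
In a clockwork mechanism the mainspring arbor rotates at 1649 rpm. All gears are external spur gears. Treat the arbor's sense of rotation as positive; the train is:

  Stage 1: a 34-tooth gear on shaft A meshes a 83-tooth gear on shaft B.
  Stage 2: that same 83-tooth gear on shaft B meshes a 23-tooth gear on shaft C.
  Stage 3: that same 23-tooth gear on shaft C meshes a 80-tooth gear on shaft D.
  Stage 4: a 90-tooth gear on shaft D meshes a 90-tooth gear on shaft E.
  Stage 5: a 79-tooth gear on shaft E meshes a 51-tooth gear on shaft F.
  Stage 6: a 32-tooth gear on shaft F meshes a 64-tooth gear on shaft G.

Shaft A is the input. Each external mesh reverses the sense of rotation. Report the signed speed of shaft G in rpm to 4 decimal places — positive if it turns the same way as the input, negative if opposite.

+542.7958 rpm (same as input, |ω| = 542.7958 rpm)

Stage 1 [34T→83T]: ω = 1649.0000×34/83 = 675.4940 rpm, dir flips to −; running = −675.4940
Stage 2 [83T→23T]: ω = 675.4940×83/23 = 2437.6522 rpm, dir flips to +; running = +2437.6522
Stage 3 [23T→80T]: ω = 2437.6522×23/80 = 700.8250 rpm, dir flips to −; running = −700.8250
Stage 4 [90T→90T]: ω = 700.8250×90/90 = 700.8250 rpm, dir flips to +; running = +700.8250
Stage 5 [79T→51T]: ω = 700.8250×79/51 = 1085.5917 rpm, dir flips to −; running = −1085.5917
Stage 6 [32T→64T]: ω = 1085.5917×32/64 = 542.7958 rpm, dir flips to +; running = +542.7958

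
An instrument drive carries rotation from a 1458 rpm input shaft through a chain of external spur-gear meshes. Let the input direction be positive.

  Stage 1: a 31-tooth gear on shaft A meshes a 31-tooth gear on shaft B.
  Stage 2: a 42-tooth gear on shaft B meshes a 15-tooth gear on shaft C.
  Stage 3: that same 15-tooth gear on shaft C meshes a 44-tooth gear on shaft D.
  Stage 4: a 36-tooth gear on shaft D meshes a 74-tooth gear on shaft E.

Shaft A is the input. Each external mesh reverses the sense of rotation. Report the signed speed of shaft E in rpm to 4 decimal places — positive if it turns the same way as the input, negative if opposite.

+677.0565 rpm (same as input, |ω| = 677.0565 rpm)

Stage 1 [31T→31T]: ω = 1458.0000×31/31 = 1458.0000 rpm, dir flips to −; running = −1458.0000
Stage 2 [42T→15T]: ω = 1458.0000×42/15 = 4082.4000 rpm, dir flips to +; running = +4082.4000
Stage 3 [15T→44T]: ω = 4082.4000×15/44 = 1391.7273 rpm, dir flips to −; running = −1391.7273
Stage 4 [36T→74T]: ω = 1391.7273×36/74 = 677.0565 rpm, dir flips to +; running = +677.0565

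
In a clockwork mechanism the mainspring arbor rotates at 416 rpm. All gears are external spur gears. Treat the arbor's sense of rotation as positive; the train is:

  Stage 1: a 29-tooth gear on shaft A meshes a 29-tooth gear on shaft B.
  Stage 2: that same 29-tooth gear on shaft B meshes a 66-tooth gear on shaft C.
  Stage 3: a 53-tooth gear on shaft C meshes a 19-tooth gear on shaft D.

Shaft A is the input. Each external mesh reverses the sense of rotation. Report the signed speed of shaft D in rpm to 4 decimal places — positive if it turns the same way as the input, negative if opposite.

-509.8820 rpm (opposite to input, |ω| = 509.8820 rpm)

Stage 1 [29T→29T]: ω = 416.0000×29/29 = 416.0000 rpm, dir flips to −; running = −416.0000
Stage 2 [29T→66T]: ω = 416.0000×29/66 = 182.7879 rpm, dir flips to +; running = +182.7879
Stage 3 [53T→19T]: ω = 182.7879×53/19 = 509.8820 rpm, dir flips to −; running = −509.8820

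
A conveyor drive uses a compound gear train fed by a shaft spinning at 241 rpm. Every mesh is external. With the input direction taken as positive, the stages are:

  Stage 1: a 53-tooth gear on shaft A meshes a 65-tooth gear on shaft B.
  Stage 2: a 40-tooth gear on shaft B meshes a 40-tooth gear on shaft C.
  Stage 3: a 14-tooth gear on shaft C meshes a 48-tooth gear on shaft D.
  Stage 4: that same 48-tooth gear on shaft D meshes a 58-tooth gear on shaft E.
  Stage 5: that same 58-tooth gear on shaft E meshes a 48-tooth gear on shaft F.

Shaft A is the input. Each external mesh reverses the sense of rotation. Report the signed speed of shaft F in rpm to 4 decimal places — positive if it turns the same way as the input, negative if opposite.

-57.3147 rpm (opposite to input, |ω| = 57.3147 rpm)

Stage 1 [53T→65T]: ω = 241.0000×53/65 = 196.5077 rpm, dir flips to −; running = −196.5077
Stage 2 [40T→40T]: ω = 196.5077×40/40 = 196.5077 rpm, dir flips to +; running = +196.5077
Stage 3 [14T→48T]: ω = 196.5077×14/48 = 57.3147 rpm, dir flips to −; running = −57.3147
Stage 4 [48T→58T]: ω = 57.3147×48/58 = 47.4329 rpm, dir flips to +; running = +47.4329
Stage 5 [58T→48T]: ω = 47.4329×58/48 = 57.3147 rpm, dir flips to −; running = −57.3147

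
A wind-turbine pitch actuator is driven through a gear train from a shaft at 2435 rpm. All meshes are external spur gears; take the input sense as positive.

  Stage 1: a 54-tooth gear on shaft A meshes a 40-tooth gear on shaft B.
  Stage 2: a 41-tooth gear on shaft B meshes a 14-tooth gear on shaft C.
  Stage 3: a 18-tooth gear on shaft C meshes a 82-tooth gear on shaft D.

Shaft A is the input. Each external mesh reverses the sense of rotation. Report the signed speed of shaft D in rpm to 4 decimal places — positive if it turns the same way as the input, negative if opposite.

-2113.2321 rpm (opposite to input, |ω| = 2113.2321 rpm)

Stage 1 [54T→40T]: ω = 2435.0000×54/40 = 3287.2500 rpm, dir flips to −; running = −3287.2500
Stage 2 [41T→14T]: ω = 3287.2500×41/14 = 9626.9464 rpm, dir flips to +; running = +9626.9464
Stage 3 [18T→82T]: ω = 9626.9464×18/82 = 2113.2321 rpm, dir flips to −; running = −2113.2321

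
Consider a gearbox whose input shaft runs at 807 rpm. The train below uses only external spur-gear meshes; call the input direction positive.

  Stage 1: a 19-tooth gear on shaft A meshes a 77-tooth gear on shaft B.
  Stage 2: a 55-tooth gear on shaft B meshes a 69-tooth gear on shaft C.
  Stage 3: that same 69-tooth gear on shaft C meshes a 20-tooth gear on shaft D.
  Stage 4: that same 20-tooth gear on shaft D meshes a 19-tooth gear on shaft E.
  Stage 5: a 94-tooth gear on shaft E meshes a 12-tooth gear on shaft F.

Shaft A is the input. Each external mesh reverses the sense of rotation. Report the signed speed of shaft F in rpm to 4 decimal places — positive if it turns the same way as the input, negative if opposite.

Stage 1 [19T→77T]: ω = 807.0000×19/77 = 199.1299 rpm, dir flips to −; running = −199.1299
Stage 2 [55T→69T]: ω = 199.1299×55/69 = 158.7267 rpm, dir flips to +; running = +158.7267
Stage 3 [69T→20T]: ω = 158.7267×69/20 = 547.6071 rpm, dir flips to −; running = −547.6071
Stage 4 [20T→19T]: ω = 547.6071×20/19 = 576.4286 rpm, dir flips to +; running = +576.4286
Stage 5 [94T→12T]: ω = 576.4286×94/12 = 4515.3571 rpm, dir flips to −; running = −4515.3571

-4515.3571 rpm (opposite to input, |ω| = 4515.3571 rpm)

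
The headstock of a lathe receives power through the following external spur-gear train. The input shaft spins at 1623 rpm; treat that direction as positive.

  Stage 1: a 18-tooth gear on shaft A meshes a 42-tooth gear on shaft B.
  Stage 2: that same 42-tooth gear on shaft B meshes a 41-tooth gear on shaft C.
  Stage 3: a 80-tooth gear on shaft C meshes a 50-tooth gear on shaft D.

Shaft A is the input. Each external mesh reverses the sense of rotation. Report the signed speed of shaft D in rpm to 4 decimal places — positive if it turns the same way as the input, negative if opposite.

Stage 1 [18T→42T]: ω = 1623.0000×18/42 = 695.5714 rpm, dir flips to −; running = −695.5714
Stage 2 [42T→41T]: ω = 695.5714×42/41 = 712.5366 rpm, dir flips to +; running = +712.5366
Stage 3 [80T→50T]: ω = 712.5366×80/50 = 1140.0585 rpm, dir flips to −; running = −1140.0585

-1140.0585 rpm (opposite to input, |ω| = 1140.0585 rpm)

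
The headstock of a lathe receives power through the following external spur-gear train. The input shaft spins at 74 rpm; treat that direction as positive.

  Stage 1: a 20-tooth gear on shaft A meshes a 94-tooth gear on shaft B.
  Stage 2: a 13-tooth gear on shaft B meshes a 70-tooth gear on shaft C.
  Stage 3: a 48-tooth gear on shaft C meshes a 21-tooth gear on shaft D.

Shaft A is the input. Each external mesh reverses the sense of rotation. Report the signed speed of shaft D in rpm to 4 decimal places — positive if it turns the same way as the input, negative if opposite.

Stage 1 [20T→94T]: ω = 74.0000×20/94 = 15.7447 rpm, dir flips to −; running = −15.7447
Stage 2 [13T→70T]: ω = 15.7447×13/70 = 2.9240 rpm, dir flips to +; running = +2.9240
Stage 3 [48T→21T]: ω = 2.9240×48/21 = 6.6835 rpm, dir flips to −; running = −6.6835

-6.6835 rpm (opposite to input, |ω| = 6.6835 rpm)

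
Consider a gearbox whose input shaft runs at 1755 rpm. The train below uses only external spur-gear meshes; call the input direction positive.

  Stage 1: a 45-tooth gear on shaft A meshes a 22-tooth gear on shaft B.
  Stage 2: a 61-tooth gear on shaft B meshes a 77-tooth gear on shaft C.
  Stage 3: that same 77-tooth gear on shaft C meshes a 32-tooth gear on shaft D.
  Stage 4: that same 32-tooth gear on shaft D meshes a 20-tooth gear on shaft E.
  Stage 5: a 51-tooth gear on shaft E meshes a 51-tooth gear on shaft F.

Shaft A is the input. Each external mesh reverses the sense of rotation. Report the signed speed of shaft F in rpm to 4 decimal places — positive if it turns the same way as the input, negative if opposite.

-10948.8068 rpm (opposite to input, |ω| = 10948.8068 rpm)

Stage 1 [45T→22T]: ω = 1755.0000×45/22 = 3589.7727 rpm, dir flips to −; running = −3589.7727
Stage 2 [61T→77T]: ω = 3589.7727×61/77 = 2843.8459 rpm, dir flips to +; running = +2843.8459
Stage 3 [77T→32T]: ω = 2843.8459×77/32 = 6843.0043 rpm, dir flips to −; running = −6843.0043
Stage 4 [32T→20T]: ω = 6843.0043×32/20 = 10948.8068 rpm, dir flips to +; running = +10948.8068
Stage 5 [51T→51T]: ω = 10948.8068×51/51 = 10948.8068 rpm, dir flips to −; running = −10948.8068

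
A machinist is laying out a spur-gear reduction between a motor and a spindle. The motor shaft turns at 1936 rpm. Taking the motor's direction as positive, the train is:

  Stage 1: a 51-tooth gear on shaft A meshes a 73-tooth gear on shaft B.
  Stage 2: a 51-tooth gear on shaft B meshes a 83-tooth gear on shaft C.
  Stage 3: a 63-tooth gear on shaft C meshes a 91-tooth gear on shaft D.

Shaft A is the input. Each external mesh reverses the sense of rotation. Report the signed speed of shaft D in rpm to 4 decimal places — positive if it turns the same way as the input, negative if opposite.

Stage 1 [51T→73T]: ω = 1936.0000×51/73 = 1352.5479 rpm, dir flips to −; running = −1352.5479
Stage 2 [51T→83T]: ω = 1352.5479×51/83 = 831.0837 rpm, dir flips to +; running = +831.0837
Stage 3 [63T→91T]: ω = 831.0837×63/91 = 575.3656 rpm, dir flips to −; running = −575.3656

-575.3656 rpm (opposite to input, |ω| = 575.3656 rpm)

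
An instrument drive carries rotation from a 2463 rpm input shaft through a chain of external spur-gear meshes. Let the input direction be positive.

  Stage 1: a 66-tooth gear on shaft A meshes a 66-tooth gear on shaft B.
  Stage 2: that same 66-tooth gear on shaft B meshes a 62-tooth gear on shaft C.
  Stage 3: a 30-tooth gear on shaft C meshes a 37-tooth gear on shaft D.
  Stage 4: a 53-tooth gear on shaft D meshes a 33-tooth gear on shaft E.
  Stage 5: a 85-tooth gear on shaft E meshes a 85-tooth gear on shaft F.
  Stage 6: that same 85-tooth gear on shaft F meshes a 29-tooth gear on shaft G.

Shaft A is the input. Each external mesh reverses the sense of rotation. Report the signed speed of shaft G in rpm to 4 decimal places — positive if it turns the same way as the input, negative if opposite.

Stage 1 [66T→66T]: ω = 2463.0000×66/66 = 2463.0000 rpm, dir flips to −; running = −2463.0000
Stage 2 [66T→62T]: ω = 2463.0000×66/62 = 2621.9032 rpm, dir flips to +; running = +2621.9032
Stage 3 [30T→37T]: ω = 2621.9032×30/37 = 2125.8675 rpm, dir flips to −; running = −2125.8675
Stage 4 [53T→33T]: ω = 2125.8675×53/33 = 3414.2720 rpm, dir flips to +; running = +3414.2720
Stage 5 [85T→85T]: ω = 3414.2720×85/85 = 3414.2720 rpm, dir flips to −; running = −3414.2720
Stage 6 [85T→29T]: ω = 3414.2720×85/29 = 10007.3490 rpm, dir flips to +; running = +10007.3490

+10007.3490 rpm (same as input, |ω| = 10007.3490 rpm)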